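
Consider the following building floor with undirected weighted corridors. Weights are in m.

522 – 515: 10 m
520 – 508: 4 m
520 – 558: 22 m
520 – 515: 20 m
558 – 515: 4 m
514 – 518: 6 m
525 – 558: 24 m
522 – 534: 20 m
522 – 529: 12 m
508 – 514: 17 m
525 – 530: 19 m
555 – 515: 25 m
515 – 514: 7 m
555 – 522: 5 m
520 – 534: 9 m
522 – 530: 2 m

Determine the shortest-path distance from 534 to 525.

Enumerating some paths:
534–520–558–525: 9+22+24 = 55
534–522–530–525: 20+2+19 = 41
The minimum is 41 m via 534–522–530–525.

41 m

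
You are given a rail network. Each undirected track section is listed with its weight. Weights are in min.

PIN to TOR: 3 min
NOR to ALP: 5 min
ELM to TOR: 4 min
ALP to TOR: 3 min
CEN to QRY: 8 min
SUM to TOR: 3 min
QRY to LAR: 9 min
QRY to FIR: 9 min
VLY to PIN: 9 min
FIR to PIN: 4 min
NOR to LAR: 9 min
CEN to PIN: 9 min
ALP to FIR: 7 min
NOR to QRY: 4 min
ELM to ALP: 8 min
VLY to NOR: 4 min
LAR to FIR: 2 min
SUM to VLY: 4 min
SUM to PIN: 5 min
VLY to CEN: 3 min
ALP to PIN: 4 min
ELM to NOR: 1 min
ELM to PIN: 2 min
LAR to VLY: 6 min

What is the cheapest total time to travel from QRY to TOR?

9 min

Shortest distances from QRY:
QRY: 0
NOR: 4  (via QRY)
ELM: 5  (via NOR)
PIN: 7  (via ELM)
VLY: 8  (via NOR)
CEN: 8  (via QRY)
ALP: 9  (via NOR)
TOR: 9  (via ELM)
Shortest route: QRY–NOR–ELM–TOR = 9 min.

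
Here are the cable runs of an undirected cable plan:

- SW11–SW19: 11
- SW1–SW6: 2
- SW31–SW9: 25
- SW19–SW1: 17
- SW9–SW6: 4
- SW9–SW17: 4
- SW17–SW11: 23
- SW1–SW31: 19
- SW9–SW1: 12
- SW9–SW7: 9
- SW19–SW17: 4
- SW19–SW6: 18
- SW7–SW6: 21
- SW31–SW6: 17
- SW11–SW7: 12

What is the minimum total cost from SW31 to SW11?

Candidate routes:
SW31 → SW6 → SW9 → SW17 → SW19 → SW11: 17+4+4+4+11 = 40
SW31 → SW6 → SW9 → SW7 → SW11: 17+4+9+12 = 42
Cheapest is SW31 → SW6 → SW9 → SW17 → SW19 → SW11 at 40.

40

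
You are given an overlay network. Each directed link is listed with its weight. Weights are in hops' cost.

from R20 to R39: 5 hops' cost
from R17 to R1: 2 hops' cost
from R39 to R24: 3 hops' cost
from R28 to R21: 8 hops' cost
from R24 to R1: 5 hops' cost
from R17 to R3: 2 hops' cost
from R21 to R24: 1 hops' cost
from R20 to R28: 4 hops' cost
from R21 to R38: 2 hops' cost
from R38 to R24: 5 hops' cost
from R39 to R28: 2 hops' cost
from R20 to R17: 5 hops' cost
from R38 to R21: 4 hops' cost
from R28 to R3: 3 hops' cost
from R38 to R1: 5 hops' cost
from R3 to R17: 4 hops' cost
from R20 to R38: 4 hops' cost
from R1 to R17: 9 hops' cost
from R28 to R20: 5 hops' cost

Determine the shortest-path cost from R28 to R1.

9 hops' cost

Enumerating some paths:
R28–R20–R17–R1: 5+5+2 = 12
R28–R3–R17–R1: 3+4+2 = 9
The minimum is 9 hops' cost via R28–R3–R17–R1.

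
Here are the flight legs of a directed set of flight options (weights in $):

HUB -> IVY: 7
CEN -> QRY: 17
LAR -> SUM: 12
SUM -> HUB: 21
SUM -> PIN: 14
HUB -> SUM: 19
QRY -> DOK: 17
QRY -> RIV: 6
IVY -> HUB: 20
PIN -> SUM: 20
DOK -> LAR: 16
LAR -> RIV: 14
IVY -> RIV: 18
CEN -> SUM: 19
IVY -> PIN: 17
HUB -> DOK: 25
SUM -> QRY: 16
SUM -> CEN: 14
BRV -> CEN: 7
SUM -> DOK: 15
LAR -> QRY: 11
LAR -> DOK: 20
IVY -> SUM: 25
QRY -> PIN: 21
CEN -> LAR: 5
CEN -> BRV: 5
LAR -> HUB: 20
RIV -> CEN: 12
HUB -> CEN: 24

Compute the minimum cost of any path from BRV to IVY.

$39

Settle nodes by increasing distance from BRV:
BRV: 0
CEN: 7  (via BRV)
LAR: 12  (via CEN)
QRY: 23  (via LAR)
SUM: 24  (via LAR)
RIV: 26  (via LAR)
HUB: 32  (via LAR)
DOK: 32  (via LAR)
PIN: 38  (via SUM)
IVY: 39  (via HUB)
Shortest route: BRV–CEN–LAR–HUB–IVY = $39.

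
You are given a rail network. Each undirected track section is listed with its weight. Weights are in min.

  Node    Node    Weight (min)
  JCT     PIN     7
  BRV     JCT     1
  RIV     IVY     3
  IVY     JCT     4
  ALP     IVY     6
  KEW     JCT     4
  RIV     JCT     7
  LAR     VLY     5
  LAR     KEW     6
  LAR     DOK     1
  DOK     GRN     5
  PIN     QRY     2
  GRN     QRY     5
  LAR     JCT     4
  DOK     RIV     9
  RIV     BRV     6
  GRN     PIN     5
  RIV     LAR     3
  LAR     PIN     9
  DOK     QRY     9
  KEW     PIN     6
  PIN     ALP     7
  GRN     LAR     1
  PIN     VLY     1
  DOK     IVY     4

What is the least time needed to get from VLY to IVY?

10 min

Running Dijkstra from VLY:
VLY: 0
PIN: 1  (via VLY)
QRY: 3  (via PIN)
LAR: 5  (via VLY)
GRN: 6  (via PIN)
DOK: 6  (via LAR)
KEW: 7  (via PIN)
RIV: 8  (via LAR)
JCT: 8  (via PIN)
ALP: 8  (via PIN)
BRV: 9  (via JCT)
IVY: 10  (via DOK)
Shortest route: VLY–LAR–DOK–IVY = 10 min.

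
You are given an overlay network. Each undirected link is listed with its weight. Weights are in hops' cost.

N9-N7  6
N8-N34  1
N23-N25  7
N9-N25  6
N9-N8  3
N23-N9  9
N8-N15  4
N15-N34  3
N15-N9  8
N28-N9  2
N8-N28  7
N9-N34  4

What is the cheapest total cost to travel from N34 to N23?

Settle nodes by increasing distance from N34:
N34: 0
N8: 1  (via N34)
N15: 3  (via N34)
N9: 4  (via N34)
N28: 6  (via N9)
N7: 10  (via N9)
N25: 10  (via N9)
N23: 13  (via N9)
Shortest route: N34–N9–N23 = 13 hops' cost.

13 hops' cost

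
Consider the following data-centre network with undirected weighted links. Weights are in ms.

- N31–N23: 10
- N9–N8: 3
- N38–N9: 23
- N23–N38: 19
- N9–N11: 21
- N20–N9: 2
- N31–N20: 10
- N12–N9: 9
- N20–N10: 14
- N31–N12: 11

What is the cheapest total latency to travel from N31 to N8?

15 ms

Settle nodes by increasing distance from N31:
N31: 0
N23: 10  (via N31)
N20: 10  (via N31)
N12: 11  (via N31)
N9: 12  (via N20)
N8: 15  (via N9)
Shortest route: N31–N20–N9–N8 = 15 ms.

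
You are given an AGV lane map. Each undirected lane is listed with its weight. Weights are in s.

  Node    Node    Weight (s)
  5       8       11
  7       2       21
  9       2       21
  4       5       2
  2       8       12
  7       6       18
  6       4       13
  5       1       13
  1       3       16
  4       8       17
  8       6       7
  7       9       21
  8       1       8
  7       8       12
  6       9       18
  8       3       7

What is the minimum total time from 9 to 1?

Running Dijkstra from 9:
9: 0
6: 18  (via 9)
2: 21  (via 9)
7: 21  (via 9)
8: 25  (via 6)
4: 31  (via 6)
3: 32  (via 8)
1: 33  (via 8)
Shortest route: 9 → 6 → 8 → 1 = 33 s.

33 s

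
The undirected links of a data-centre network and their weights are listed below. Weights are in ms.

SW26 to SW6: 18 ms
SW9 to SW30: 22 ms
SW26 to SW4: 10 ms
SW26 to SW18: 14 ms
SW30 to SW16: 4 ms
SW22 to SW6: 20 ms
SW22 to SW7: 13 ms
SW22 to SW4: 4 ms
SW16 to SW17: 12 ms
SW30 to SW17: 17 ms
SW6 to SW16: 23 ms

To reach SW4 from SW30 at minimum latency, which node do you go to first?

SW16

Candidate routes:
SW30 - SW16 - SW6 - SW26 - SW4: 4+23+18+10 = 55
SW30 - SW17 - SW16 - SW6 - SW22 - SW4: 17+12+23+20+4 = 76
SW30 - SW16 - SW6 - SW22 - SW4: 4+23+20+4 = 51
SW30 - SW17 - SW16 - SW6 - SW26 - SW4: 17+12+23+18+10 = 80
The minimum is 51 ms via SW30 - SW16 - SW6 - SW22 - SW4.
So from SW30 the first move is to SW16.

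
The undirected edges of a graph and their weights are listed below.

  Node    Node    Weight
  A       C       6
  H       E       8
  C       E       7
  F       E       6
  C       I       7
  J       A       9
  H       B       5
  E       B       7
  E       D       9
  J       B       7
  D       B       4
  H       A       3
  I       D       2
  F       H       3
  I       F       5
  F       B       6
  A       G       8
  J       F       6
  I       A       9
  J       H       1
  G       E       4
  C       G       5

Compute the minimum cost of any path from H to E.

Running Dijkstra from H:
H: 0
J: 1  (via H)
A: 3  (via H)
F: 3  (via H)
B: 5  (via H)
E: 8  (via H)
Shortest route: H–E = 8.

8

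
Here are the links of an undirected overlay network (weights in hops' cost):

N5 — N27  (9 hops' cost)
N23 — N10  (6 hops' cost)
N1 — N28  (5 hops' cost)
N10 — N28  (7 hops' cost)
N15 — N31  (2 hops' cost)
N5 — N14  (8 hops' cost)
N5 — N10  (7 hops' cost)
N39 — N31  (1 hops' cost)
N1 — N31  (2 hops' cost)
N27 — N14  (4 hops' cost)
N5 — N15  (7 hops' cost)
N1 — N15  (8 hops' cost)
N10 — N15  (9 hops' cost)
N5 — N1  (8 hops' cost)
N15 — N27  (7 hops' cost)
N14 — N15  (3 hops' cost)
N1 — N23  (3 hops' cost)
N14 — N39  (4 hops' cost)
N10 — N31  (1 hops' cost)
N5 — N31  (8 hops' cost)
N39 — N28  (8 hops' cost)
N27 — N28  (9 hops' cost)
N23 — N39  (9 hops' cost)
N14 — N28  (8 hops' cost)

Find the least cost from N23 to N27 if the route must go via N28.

Shortest N23→N28: N23–N1–N28 = 8
Best N28 to N27: N28–N27 costing 9
Total via N28: 8 + 9 = 17 hops' cost.

17 hops' cost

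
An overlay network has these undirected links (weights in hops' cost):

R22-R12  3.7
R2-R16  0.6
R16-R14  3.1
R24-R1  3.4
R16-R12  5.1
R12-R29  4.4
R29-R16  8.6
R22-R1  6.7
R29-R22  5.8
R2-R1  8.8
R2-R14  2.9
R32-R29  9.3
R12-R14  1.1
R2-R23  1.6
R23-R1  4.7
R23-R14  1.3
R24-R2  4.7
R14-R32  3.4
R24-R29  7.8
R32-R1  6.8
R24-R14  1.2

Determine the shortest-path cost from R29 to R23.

6.8 hops' cost

Running Dijkstra from R29:
R29: 0
R12: 4.4  (via R29)
R14: 5.5  (via R12)
R22: 5.8  (via R29)
R24: 6.7  (via R14)
R23: 6.8  (via R14)
Shortest route: R29–R12–R14–R23 = 6.8 hops' cost.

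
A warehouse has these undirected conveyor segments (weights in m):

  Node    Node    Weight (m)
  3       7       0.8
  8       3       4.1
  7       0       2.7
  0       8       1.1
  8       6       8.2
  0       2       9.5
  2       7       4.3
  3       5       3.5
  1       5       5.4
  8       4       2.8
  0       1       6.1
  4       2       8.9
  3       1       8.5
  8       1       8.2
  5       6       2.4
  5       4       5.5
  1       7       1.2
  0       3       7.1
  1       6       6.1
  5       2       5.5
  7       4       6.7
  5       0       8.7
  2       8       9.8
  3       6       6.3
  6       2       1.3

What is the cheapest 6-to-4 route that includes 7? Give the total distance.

12.2 m

Best 6 to 7: 6 → 2 → 7 costing 5.6
Shortest 7→4: 7 → 0 → 8 → 4 = 6.6
Total via 7: 5.6 + 6.6 = 12.2 m.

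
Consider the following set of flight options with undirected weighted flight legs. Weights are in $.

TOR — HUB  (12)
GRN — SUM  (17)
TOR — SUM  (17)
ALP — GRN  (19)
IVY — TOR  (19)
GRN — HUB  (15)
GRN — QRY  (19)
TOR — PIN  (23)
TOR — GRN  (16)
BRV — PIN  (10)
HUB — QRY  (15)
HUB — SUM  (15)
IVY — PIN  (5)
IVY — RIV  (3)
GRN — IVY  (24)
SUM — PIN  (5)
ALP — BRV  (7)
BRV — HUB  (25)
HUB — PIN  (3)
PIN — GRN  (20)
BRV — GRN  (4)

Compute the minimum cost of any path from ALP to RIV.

$25

Shortest distances from ALP:
ALP: 0
BRV: 7  (via ALP)
GRN: 11  (via BRV)
PIN: 17  (via BRV)
HUB: 20  (via PIN)
SUM: 22  (via PIN)
IVY: 22  (via PIN)
RIV: 25  (via IVY)
Shortest route: ALP → BRV → PIN → IVY → RIV = $25.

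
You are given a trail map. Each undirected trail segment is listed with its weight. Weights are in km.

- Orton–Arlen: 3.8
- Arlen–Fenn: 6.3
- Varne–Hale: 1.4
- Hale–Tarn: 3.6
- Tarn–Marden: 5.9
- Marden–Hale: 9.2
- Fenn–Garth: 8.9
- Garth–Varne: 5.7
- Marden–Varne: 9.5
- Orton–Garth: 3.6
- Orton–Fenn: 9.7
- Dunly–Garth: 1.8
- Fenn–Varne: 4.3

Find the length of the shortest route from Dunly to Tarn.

12.5 km

Compare a few routes:
Dunly - Garth - Varne - Hale - Tarn: 1.8+5.7+1.4+3.6 = 12.5
Dunly - Garth - Fenn - Varne - Hale - Tarn: 1.8+8.9+4.3+1.4+3.6 = 20
Dunly - Garth - Varne - Marden - Tarn: 1.8+5.7+9.5+5.9 = 22.9
Cheapest is Dunly - Garth - Varne - Hale - Tarn at 12.5 km.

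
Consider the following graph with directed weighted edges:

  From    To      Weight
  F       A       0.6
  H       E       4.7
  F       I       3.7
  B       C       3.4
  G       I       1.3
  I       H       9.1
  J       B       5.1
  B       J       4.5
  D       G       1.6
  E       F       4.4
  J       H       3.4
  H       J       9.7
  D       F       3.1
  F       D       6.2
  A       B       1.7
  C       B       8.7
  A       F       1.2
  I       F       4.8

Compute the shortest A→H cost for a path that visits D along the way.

19.4

Shortest A→D: A → F → D = 7.4
Best D to H: D → G → I → H costing 12
Total via D: 7.4 + 12 = 19.4.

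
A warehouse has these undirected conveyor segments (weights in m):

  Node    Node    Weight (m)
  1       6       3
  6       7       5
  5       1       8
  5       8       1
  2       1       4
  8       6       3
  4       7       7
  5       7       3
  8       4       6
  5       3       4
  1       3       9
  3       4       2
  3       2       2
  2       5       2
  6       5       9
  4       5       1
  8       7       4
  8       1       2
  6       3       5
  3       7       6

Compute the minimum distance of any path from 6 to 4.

Settle nodes by increasing distance from 6:
6: 0
1: 3  (via 6)
8: 3  (via 6)
5: 4  (via 8)
3: 5  (via 6)
4: 5  (via 5)
Shortest route: 6 → 8 → 5 → 4 = 5 m.

5 m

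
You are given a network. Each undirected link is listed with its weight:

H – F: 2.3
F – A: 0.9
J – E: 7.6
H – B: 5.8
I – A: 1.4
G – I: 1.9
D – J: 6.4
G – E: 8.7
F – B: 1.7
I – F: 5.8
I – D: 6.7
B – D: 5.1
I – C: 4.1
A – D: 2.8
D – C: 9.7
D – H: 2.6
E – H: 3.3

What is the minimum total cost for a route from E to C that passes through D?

14.2

Shortest E→D: E–H–D = 5.9
Shortest D→C: D–A–I–C = 8.3
Total via D: 5.9 + 8.3 = 14.2.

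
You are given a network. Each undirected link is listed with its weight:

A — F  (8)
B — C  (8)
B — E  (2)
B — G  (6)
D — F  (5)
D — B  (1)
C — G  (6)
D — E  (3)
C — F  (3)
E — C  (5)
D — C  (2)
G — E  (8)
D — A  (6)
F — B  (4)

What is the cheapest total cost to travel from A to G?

Settle nodes by increasing distance from A:
A: 0
D: 6  (via A)
B: 7  (via D)
C: 8  (via D)
F: 8  (via A)
E: 9  (via D)
G: 13  (via B)
Shortest route: A → D → B → G = 13.

13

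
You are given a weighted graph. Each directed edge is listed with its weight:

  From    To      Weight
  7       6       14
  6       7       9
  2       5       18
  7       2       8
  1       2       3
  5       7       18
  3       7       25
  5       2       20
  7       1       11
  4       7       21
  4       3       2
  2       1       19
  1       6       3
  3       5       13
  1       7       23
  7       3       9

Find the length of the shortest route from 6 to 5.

Enumerating some paths:
6–7–2–5: 9+8+18 = 35
6–7–3–5: 9+9+13 = 31
Cheapest is 6–7–3–5 at 31.

31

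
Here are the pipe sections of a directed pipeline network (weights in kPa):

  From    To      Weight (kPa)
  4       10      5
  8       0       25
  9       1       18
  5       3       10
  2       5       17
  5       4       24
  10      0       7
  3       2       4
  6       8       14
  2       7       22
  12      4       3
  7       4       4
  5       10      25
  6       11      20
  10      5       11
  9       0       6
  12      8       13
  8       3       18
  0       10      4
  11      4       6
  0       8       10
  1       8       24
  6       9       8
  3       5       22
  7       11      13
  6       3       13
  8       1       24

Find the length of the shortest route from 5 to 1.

66 kPa

Candidate routes:
5 → 4 → 10 → 0 → 8 → 1: 24+5+7+10+24 = 70
5 → 10 → 0 → 8 → 1: 25+7+10+24 = 66
5 → 3 → 2 → 7 → 4 → 10 → 0 → 8 → 1: 10+4+22+4+5+7+10+24 = 86
The minimum is 66 kPa via 5 → 10 → 0 → 8 → 1.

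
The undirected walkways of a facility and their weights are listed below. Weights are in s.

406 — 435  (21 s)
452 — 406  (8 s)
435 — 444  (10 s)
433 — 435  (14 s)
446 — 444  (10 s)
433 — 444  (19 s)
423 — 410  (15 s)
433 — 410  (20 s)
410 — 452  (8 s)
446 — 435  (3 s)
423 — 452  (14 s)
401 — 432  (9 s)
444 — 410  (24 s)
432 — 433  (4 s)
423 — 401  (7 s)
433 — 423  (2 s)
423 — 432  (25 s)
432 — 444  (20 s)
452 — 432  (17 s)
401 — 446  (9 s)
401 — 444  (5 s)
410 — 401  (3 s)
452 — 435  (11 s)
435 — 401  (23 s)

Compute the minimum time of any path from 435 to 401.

Enumerating some paths:
435–444–401: 10+5 = 15
435–446–401: 3+9 = 12
The minimum is 12 s via 435–446–401.

12 s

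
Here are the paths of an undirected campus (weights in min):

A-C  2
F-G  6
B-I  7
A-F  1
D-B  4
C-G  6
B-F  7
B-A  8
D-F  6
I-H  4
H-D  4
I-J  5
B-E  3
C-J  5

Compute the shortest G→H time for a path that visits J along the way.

Best G to J: G → C → J costing 11
Best J to H: J → I → H costing 9
Total via J: 11 + 9 = 20 min.

20 min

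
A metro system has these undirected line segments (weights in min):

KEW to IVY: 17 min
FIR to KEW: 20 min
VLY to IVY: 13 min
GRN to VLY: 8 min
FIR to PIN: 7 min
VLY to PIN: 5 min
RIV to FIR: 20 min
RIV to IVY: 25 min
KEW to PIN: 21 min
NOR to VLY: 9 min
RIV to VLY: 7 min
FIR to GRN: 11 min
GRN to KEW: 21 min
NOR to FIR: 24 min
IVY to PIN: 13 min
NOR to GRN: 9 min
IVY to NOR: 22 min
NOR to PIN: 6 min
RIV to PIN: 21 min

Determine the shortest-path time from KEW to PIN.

21 min

Shortest distances from KEW:
KEW: 0
IVY: 17  (via KEW)
FIR: 20  (via KEW)
GRN: 21  (via KEW)
PIN: 21  (via KEW)
Shortest route: KEW–PIN = 21 min.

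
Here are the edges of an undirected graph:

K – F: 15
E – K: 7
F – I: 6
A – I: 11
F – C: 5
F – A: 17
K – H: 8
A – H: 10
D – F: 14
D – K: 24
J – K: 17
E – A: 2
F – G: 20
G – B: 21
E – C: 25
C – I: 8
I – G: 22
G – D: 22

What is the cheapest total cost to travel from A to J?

Enumerating some paths:
A–H–K–J: 10+8+17 = 35
A–E–K–J: 2+7+17 = 26
Cheapest is A–E–K–J at 26.

26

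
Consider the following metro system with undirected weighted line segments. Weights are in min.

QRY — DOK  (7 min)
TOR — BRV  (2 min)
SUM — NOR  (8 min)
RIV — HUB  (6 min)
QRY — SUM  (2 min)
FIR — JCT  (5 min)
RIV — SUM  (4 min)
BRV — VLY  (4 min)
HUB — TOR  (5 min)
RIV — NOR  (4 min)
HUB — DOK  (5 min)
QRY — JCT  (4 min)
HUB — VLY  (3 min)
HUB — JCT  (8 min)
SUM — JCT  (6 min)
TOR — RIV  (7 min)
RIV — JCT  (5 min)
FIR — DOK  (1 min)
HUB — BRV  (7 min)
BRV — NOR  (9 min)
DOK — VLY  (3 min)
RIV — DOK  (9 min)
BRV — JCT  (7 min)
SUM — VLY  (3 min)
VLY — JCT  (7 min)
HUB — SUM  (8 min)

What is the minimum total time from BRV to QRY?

Compare a few routes:
BRV–JCT–QRY: 7+4 = 11
BRV–VLY–SUM–QRY: 4+3+2 = 9
The minimum is 9 min via BRV–VLY–SUM–QRY.

9 min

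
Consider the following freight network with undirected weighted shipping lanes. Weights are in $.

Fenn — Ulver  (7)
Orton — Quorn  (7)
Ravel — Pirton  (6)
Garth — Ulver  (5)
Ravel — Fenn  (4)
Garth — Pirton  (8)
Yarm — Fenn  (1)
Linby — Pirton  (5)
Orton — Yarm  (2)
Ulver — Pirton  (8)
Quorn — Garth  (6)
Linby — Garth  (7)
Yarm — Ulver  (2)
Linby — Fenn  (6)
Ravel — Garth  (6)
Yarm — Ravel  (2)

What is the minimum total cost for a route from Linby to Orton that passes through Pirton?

$15

Best Linby to Pirton: Linby → Pirton costing 5
Best Pirton to Orton: Pirton → Ravel → Yarm → Orton costing 10
Total via Pirton: 5 + 10 = $15.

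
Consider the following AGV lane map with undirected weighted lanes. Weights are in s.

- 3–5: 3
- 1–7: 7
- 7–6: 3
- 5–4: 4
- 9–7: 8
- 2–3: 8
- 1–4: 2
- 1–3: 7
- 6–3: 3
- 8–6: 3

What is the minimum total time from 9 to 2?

Enumerating some paths:
9 → 7 → 1 → 3 → 2: 8+7+7+8 = 30
9 → 7 → 6 → 3 → 2: 8+3+3+8 = 22
The minimum is 22 s via 9 → 7 → 6 → 3 → 2.

22 s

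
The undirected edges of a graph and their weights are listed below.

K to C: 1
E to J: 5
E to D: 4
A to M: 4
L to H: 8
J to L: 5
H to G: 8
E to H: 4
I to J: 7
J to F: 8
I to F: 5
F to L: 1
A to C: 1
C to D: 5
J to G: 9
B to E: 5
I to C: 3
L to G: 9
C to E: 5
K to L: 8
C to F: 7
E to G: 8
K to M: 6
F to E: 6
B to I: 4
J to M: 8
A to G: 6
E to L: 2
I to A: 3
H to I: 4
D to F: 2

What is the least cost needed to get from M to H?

Candidate routes:
M–A–C–I–H: 4+1+3+4 = 12
M–A–I–H: 4+3+4 = 11
Cheapest is M–A–I–H at 11.

11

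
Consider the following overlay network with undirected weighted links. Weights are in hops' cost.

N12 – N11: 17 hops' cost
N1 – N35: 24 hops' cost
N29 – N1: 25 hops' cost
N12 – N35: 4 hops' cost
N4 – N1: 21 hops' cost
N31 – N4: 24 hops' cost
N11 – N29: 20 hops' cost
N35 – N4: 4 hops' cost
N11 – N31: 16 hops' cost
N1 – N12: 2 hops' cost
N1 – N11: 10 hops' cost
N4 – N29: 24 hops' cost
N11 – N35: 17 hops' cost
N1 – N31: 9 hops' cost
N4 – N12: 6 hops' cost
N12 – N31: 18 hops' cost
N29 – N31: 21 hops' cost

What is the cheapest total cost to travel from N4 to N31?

Shortest distances from N4:
N4: 0
N35: 4  (via N4)
N12: 6  (via N4)
N1: 8  (via N12)
N31: 17  (via N1)
Shortest route: N4 → N12 → N1 → N31 = 17 hops' cost.

17 hops' cost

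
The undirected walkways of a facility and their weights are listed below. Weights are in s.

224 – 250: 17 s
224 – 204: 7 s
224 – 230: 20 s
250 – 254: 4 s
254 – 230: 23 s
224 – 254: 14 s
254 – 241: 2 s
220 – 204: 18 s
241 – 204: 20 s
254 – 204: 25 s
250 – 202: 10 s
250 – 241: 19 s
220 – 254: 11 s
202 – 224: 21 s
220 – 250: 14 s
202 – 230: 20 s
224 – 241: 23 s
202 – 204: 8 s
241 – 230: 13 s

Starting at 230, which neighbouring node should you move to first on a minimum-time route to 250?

Compare a few routes:
230–241–254–250: 13+2+4 = 19
230–202–250: 20+10 = 30
230–254–250: 23+4 = 27
230–241–250: 13+19 = 32
The minimum is 19 s via 230–241–254–250.
So from 230 the first move is to 241.

241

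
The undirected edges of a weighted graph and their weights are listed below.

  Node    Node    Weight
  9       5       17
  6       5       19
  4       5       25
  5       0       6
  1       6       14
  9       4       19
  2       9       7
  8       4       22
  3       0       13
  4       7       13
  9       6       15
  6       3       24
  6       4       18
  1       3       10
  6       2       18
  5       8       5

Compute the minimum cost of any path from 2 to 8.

29

Shortest distances from 2:
2: 0
9: 7  (via 2)
6: 18  (via 2)
5: 24  (via 9)
4: 26  (via 9)
8: 29  (via 5)
Shortest route: 2–9–5–8 = 29.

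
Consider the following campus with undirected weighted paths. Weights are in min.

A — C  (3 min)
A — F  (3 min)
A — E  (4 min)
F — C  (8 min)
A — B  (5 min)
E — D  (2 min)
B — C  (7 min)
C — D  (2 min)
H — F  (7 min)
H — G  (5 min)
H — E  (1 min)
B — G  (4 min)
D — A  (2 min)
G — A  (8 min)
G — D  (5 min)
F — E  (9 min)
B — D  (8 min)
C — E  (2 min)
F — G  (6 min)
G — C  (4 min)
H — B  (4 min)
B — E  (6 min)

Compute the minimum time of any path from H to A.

Shortest distances from H:
H: 0
E: 1  (via H)
C: 3  (via E)
D: 3  (via E)
B: 4  (via H)
A: 5  (via E)
Shortest route: H–E–A = 5 min.

5 min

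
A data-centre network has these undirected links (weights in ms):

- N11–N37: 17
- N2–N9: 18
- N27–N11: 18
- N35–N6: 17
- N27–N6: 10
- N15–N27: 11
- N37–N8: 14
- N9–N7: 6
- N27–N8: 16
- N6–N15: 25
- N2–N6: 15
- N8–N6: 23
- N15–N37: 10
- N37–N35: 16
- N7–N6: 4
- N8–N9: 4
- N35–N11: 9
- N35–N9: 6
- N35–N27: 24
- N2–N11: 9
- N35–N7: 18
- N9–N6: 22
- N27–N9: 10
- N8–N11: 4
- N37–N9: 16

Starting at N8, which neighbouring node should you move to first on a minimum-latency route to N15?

Compare a few routes:
N8 - N37 - N15: 14+10 = 24
N8 - N9 - N27 - N15: 4+10+11 = 25
N8 - N27 - N15: 16+11 = 27
The minimum is 24 ms via N8 - N37 - N15.
So from N8 the first move is to N37.

N37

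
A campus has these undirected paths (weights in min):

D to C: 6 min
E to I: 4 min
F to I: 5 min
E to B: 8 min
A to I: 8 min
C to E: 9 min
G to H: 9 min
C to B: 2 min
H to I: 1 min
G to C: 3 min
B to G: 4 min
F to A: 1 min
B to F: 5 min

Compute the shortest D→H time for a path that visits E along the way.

Shortest D→E: D–C–E = 15
Shortest E→H: E–I–H = 5
Total via E: 15 + 5 = 20 min.

20 min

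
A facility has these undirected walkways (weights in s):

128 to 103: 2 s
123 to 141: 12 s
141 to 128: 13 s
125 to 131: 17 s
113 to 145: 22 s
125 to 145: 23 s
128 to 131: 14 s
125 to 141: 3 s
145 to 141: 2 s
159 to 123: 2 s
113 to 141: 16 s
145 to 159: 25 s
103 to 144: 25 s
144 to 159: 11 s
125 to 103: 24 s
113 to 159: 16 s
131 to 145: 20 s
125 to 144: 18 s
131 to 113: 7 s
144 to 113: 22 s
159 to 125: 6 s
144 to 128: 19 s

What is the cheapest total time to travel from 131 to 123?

25 s

Running Dijkstra from 131:
131: 0
113: 7  (via 131)
128: 14  (via 131)
103: 16  (via 128)
125: 17  (via 131)
141: 20  (via 125)
145: 20  (via 131)
159: 23  (via 113)
123: 25  (via 159)
Shortest route: 131–113–159–123 = 25 s.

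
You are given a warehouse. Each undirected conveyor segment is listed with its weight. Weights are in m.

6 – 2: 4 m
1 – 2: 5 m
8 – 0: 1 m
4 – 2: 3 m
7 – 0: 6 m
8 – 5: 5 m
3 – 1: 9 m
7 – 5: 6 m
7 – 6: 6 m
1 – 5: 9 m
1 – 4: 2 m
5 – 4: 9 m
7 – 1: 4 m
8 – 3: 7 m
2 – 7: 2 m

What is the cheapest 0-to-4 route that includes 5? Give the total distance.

15 m

Shortest 0→5: 0 → 8 → 5 = 6
Best 5 to 4: 5 → 4 costing 9
Total via 5: 6 + 9 = 15 m.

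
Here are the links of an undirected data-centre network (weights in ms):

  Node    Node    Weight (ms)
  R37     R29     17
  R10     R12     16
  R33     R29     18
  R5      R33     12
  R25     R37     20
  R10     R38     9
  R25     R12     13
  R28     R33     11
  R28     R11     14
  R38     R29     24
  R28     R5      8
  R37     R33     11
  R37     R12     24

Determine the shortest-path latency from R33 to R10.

51 ms

Enumerating some paths:
R33 - R37 - R25 - R12 - R10: 11+20+13+16 = 60
R33 - R37 - R29 - R38 - R10: 11+17+24+9 = 61
R33 - R37 - R12 - R10: 11+24+16 = 51
Cheapest is R33 - R37 - R12 - R10 at 51 ms.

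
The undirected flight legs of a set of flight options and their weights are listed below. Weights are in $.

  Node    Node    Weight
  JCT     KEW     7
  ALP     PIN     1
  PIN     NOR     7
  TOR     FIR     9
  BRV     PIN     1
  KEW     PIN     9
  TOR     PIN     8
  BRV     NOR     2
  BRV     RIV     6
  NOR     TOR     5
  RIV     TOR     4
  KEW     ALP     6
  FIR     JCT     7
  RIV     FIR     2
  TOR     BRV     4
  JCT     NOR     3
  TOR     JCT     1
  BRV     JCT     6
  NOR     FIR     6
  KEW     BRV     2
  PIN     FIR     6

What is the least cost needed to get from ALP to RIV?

$8

Candidate routes:
ALP–PIN–FIR–RIV: 1+6+2 = 9
ALP–PIN–BRV–RIV: 1+1+6 = 8
Cheapest is ALP–PIN–BRV–RIV at $8.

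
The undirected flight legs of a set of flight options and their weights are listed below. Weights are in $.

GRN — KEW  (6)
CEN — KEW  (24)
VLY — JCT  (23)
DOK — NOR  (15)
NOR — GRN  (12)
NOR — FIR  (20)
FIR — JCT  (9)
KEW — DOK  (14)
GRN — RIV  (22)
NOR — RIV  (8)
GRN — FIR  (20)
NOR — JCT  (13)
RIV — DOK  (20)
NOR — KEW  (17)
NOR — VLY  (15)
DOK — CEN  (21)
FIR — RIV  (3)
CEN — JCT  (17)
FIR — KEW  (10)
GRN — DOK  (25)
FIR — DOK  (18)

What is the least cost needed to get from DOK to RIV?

Compare a few routes:
DOK - RIV: 20 = 20
DOK - FIR - RIV: 18+3 = 21
Cheapest is DOK - RIV at $20.

$20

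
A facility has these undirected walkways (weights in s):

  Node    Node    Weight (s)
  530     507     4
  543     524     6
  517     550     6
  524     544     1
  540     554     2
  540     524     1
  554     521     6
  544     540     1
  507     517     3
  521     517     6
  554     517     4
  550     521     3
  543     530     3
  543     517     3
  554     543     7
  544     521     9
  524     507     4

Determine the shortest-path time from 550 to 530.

Compare a few routes:
550 - 517 - 543 - 530: 6+3+3 = 12
550 - 517 - 507 - 530: 6+3+4 = 13
The minimum is 12 s via 550 - 517 - 543 - 530.

12 s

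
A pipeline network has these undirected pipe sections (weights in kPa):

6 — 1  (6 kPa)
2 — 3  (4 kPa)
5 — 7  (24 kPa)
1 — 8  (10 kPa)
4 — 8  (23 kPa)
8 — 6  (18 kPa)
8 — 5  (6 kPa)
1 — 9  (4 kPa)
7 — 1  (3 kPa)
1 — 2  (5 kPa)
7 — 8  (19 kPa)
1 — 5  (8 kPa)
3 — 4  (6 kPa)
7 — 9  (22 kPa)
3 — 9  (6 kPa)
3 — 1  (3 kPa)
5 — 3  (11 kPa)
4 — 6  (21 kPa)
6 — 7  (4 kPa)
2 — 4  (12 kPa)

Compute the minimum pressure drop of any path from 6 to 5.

14 kPa

Running Dijkstra from 6:
6: 0
7: 4  (via 6)
1: 6  (via 6)
3: 9  (via 1)
9: 10  (via 1)
2: 11  (via 1)
5: 14  (via 1)
Shortest route: 6–1–5 = 14 kPa.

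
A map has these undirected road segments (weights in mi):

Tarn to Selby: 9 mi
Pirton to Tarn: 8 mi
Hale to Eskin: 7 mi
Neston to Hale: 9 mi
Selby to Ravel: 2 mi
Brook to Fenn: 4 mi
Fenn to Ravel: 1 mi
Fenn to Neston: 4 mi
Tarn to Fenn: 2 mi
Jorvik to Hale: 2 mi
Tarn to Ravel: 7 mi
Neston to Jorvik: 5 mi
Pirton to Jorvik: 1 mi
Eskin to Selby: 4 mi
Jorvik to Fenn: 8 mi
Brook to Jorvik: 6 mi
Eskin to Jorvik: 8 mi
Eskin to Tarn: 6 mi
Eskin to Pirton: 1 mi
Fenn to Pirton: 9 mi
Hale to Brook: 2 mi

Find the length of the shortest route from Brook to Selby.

7 mi

Enumerating some paths:
Brook - Fenn - Ravel - Selby: 4+1+2 = 7
Brook - Hale - Jorvik - Pirton - Eskin - Selby: 2+2+1+1+4 = 10
Brook - Jorvik - Pirton - Eskin - Selby: 6+1+1+4 = 12
Brook - Hale - Eskin - Selby: 2+7+4 = 13
Cheapest is Brook - Fenn - Ravel - Selby at 7 mi.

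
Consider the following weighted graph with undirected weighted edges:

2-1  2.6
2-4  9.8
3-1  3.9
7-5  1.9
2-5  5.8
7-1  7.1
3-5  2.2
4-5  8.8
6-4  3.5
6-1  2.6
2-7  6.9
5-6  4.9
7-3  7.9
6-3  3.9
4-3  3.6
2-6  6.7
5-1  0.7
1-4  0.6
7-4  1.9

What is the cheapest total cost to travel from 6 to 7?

Compare a few routes:
6–1–5–7: 2.6+0.7+1.9 = 5.2
6–4–7: 3.5+1.9 = 5.4
6–1–4–7: 2.6+0.6+1.9 = 5.1
The minimum is 5.1 via 6–1–4–7.

5.1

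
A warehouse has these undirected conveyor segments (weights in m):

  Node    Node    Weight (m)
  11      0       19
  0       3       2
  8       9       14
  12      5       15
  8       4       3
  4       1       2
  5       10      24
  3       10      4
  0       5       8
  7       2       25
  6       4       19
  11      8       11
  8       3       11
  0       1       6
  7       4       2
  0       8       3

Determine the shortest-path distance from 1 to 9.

19 m

Enumerating some paths:
1 - 0 - 8 - 9: 6+3+14 = 23
1 - 0 - 3 - 8 - 9: 6+2+11+14 = 33
1 - 4 - 8 - 9: 2+3+14 = 19
Cheapest is 1 - 4 - 8 - 9 at 19 m.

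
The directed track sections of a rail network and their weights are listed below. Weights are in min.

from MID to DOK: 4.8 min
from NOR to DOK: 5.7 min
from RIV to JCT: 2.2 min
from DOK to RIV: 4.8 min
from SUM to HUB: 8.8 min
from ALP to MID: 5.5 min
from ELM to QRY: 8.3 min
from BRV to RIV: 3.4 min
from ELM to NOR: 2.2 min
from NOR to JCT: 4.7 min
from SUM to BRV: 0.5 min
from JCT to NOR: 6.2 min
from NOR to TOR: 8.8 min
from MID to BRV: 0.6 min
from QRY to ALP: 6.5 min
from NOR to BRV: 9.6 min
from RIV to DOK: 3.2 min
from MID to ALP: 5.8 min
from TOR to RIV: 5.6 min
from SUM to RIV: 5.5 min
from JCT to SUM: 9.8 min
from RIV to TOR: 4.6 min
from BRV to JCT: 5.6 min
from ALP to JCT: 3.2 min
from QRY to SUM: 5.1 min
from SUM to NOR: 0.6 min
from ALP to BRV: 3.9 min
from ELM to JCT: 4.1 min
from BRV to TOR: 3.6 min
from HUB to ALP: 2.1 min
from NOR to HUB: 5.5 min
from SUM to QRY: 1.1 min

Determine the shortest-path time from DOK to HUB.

Candidate routes:
DOK - RIV - JCT - SUM - NOR - HUB: 4.8+2.2+9.8+0.6+5.5 = 22.9
DOK - RIV - JCT - SUM - HUB: 4.8+2.2+9.8+8.8 = 25.6
DOK - RIV - JCT - NOR - HUB: 4.8+2.2+6.2+5.5 = 18.7
Cheapest is DOK - RIV - JCT - NOR - HUB at 18.7 min.

18.7 min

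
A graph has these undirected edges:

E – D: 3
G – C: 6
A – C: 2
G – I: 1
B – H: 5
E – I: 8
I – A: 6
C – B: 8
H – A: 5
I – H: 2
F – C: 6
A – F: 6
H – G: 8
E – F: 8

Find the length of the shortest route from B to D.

Running Dijkstra from B:
B: 0
H: 5  (via B)
I: 7  (via H)
C: 8  (via B)
G: 8  (via I)
A: 10  (via H)
F: 14  (via C)
E: 15  (via I)
D: 18  (via E)
Shortest route: B–H–I–E–D = 18.

18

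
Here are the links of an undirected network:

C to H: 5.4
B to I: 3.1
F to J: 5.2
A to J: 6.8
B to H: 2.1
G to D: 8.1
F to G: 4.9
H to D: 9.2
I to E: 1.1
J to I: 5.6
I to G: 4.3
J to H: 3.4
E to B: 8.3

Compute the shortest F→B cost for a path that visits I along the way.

Shortest F→I: F → G → I = 9.2
Best I to B: I → B costing 3.1
Total via I: 9.2 + 3.1 = 12.3.

12.3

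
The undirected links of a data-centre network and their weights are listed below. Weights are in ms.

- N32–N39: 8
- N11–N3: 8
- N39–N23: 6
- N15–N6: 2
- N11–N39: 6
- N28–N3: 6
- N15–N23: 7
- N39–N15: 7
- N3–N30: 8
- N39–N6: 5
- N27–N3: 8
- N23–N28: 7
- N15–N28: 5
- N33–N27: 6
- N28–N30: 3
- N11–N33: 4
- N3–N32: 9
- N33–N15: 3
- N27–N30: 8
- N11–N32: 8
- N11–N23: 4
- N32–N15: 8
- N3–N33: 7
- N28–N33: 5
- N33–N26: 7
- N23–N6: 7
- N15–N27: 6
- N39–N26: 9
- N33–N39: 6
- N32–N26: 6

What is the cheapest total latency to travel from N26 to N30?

Candidate routes:
N26 - N33 - N15 - N28 - N30: 7+3+5+3 = 18
N26 - N33 - N28 - N30: 7+5+3 = 15
Cheapest is N26 - N33 - N28 - N30 at 15 ms.

15 ms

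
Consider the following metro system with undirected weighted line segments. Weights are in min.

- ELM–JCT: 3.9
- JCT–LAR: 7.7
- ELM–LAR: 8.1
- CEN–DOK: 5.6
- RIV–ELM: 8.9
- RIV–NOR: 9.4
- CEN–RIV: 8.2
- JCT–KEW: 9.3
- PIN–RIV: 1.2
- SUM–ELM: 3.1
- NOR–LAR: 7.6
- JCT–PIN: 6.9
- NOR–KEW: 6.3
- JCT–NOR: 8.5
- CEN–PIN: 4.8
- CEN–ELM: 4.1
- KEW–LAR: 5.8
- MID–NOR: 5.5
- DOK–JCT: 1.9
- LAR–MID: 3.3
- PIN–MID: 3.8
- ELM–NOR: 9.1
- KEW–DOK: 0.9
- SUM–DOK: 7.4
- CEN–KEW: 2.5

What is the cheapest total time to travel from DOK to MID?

10 min

Shortest distances from DOK:
DOK: 0
KEW: 0.9  (via DOK)
JCT: 1.9  (via DOK)
CEN: 3.4  (via KEW)
ELM: 5.8  (via JCT)
LAR: 6.7  (via KEW)
NOR: 7.2  (via KEW)
SUM: 7.4  (via DOK)
PIN: 8.2  (via CEN)
RIV: 9.4  (via PIN)
MID: 10  (via LAR)
Shortest route: DOK → KEW → LAR → MID = 10 min.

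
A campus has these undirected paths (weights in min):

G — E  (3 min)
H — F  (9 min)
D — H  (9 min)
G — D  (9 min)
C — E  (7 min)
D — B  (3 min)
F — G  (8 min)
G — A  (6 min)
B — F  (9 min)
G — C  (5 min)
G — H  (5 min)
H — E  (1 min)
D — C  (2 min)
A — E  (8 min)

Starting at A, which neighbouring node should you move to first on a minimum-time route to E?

Compare a few routes:
A → E: 8 = 8
A → G → E: 6+3 = 9
A → G → H → E: 6+5+1 = 12
The minimum is 8 min via A → E.
So from A the first move is to E.

E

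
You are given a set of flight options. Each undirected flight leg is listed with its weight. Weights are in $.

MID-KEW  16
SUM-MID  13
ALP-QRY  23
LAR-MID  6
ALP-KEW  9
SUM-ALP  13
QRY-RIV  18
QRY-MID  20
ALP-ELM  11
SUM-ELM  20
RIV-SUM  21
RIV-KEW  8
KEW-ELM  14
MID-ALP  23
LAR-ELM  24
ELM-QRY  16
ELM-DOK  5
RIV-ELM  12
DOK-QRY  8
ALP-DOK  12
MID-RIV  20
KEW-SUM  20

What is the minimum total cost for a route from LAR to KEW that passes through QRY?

$52

Best LAR to QRY: LAR → MID → QRY costing 26
Shortest QRY→KEW: QRY → RIV → KEW = 26
Total via QRY: 26 + 26 = $52.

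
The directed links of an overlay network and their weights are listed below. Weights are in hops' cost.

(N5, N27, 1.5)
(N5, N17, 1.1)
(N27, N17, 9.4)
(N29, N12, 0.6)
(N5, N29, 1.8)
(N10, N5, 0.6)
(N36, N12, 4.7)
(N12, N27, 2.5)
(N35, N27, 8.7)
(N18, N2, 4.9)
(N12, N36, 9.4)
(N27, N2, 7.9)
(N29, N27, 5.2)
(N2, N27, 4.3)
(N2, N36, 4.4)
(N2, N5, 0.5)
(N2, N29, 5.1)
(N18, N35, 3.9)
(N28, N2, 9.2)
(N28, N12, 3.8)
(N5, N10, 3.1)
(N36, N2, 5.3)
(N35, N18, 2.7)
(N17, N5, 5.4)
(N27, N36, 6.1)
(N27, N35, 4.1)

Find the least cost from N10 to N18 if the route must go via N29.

12.3 hops' cost

Shortest N10→N29: N10 → N5 → N29 = 2.4
Best N29 to N18: N29 → N12 → N27 → N35 → N18 costing 9.9
Total via N29: 2.4 + 9.9 = 12.3 hops' cost.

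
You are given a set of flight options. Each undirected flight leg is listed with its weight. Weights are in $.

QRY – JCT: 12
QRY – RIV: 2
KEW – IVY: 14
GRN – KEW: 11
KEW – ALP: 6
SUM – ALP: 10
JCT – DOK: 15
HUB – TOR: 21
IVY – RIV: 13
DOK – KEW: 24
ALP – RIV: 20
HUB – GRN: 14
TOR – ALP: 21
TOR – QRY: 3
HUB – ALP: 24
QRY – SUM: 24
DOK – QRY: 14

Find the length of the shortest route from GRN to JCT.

Shortest distances from GRN:
GRN: 0
KEW: 11  (via GRN)
HUB: 14  (via GRN)
ALP: 17  (via KEW)
IVY: 25  (via KEW)
SUM: 27  (via ALP)
TOR: 35  (via HUB)
DOK: 35  (via KEW)
RIV: 37  (via ALP)
QRY: 38  (via TOR)
JCT: 50  (via DOK)
Shortest route: GRN–KEW–DOK–JCT = $50.

$50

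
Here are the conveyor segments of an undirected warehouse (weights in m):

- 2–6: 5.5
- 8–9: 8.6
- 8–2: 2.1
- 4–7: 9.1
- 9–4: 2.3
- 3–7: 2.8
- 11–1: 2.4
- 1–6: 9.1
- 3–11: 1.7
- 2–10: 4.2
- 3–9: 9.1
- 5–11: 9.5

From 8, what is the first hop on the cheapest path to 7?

Candidate routes:
8 → 9 → 4 → 7: 8.6+2.3+9.1 = 20
8 → 9 → 3 → 7: 8.6+9.1+2.8 = 20.5
8 → 2 → 6 → 1 → 11 → 3 → 7: 2.1+5.5+9.1+2.4+1.7+2.8 = 23.6
The minimum is 20 m via 8 → 9 → 4 → 7.
So from 8 the first move is to 9.

9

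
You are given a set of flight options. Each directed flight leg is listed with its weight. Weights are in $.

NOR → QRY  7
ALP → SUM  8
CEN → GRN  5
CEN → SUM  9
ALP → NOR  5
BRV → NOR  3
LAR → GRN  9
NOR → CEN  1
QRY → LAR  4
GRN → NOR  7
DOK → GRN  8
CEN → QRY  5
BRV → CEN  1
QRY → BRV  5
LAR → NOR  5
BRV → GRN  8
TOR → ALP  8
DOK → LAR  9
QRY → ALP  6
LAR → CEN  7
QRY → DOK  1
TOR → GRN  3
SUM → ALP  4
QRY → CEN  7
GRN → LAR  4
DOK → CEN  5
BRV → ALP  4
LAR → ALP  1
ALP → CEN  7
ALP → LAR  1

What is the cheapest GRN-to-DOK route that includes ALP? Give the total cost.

Best GRN to ALP: GRN → LAR → ALP costing 5
Best ALP to DOK: ALP → NOR → CEN → QRY → DOK costing 12
Total via ALP: 5 + 12 = $17.

$17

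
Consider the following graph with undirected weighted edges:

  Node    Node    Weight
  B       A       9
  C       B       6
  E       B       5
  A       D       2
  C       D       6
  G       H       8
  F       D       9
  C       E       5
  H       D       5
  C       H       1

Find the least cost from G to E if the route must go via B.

20

Shortest G→B: G–H–C–B = 15
Best B to E: B–E costing 5
Total via B: 15 + 5 = 20.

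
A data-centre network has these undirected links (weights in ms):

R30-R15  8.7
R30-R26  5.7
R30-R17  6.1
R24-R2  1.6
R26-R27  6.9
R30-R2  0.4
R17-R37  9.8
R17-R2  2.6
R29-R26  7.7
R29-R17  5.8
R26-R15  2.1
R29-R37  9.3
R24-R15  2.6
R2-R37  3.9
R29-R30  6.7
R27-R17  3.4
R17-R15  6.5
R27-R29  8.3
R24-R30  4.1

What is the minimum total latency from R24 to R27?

7.6 ms

Shortest distances from R24:
R24: 0
R2: 1.6  (via R24)
R30: 2  (via R2)
R15: 2.6  (via R24)
R17: 4.2  (via R2)
R26: 4.7  (via R15)
R37: 5.5  (via R2)
R27: 7.6  (via R17)
Shortest route: R24–R2–R17–R27 = 7.6 ms.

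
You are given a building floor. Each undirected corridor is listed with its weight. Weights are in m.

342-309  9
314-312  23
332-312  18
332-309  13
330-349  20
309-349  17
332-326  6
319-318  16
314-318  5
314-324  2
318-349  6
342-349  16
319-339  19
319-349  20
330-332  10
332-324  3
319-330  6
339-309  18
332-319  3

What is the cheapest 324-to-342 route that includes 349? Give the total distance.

29 m

Shortest 324→349: 324–314–318–349 = 13
Shortest 349→342: 349–342 = 16
Total via 349: 13 + 16 = 29 m.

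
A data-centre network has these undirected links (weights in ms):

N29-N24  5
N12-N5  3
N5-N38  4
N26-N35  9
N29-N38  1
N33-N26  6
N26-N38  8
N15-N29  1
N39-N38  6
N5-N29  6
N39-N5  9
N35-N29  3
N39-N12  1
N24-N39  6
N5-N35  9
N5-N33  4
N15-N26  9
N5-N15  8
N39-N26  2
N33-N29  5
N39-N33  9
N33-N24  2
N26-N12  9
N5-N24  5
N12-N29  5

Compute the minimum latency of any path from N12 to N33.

7 ms

Shortest distances from N12:
N12: 0
N39: 1  (via N12)
N26: 3  (via N39)
N5: 3  (via N12)
N29: 5  (via N12)
N38: 6  (via N29)
N15: 6  (via N29)
N24: 7  (via N39)
N33: 7  (via N5)
Shortest route: N12–N5–N33 = 7 ms.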